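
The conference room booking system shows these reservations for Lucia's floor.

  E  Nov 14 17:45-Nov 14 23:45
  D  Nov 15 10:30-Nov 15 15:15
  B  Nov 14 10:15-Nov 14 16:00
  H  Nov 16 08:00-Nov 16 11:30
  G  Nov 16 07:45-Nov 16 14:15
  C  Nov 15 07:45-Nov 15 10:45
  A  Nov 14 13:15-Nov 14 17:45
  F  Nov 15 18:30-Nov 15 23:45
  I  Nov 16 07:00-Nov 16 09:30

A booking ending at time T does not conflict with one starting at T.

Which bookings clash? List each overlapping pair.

Sorted by start: B, A, E, C, D, F, I, G, H.
A starts before B ends → B and A overlap.
E starts after B ends, so nothing later overlaps B either.
E starts exactly when A ends (back-to-back, no overlap), so nothing later overlaps A either.
C starts after E ends, so nothing later overlaps E either.
D starts before C ends → C and D overlap.
F starts after C ends, so nothing later overlaps C either.
F starts after D ends, so nothing later overlaps D either.
I starts after F ends, so nothing later overlaps F either.
G starts before I ends → I and G overlap.
H starts before I ends → I and H overlap.
H starts before G ends → G and H overlap.

A & B, C & D, G & H, G & I, H & I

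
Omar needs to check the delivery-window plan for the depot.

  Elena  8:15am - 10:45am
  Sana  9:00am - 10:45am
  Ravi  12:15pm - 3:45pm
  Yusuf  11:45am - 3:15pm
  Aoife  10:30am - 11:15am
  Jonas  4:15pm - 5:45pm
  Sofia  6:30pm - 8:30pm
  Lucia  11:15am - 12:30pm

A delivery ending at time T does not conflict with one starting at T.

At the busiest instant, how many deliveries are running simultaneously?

3

Sweep the timeline, counting +1 at each start and −1 at each end (ends before starts at a tie):
8:15am start Elena → 1
9:00am start Sana → 2
10:30am start Aoife → 3
10:45am end Elena → 2
10:45am end Sana → 1
11:15am end Aoife → 0
11:15am start Lucia → 1
11:45am start Yusuf → 2
12:15pm start Ravi → 3
12:30pm end Lucia → 2
3:15pm end Yusuf → 1
3:45pm end Ravi → 0
4:15pm start Jonas → 1
5:45pm end Jonas → 0
6:30pm start Sofia → 1
8:30pm end Sofia → 0
Peak is 3, at 10:30am (Aoife, Elena, Sana).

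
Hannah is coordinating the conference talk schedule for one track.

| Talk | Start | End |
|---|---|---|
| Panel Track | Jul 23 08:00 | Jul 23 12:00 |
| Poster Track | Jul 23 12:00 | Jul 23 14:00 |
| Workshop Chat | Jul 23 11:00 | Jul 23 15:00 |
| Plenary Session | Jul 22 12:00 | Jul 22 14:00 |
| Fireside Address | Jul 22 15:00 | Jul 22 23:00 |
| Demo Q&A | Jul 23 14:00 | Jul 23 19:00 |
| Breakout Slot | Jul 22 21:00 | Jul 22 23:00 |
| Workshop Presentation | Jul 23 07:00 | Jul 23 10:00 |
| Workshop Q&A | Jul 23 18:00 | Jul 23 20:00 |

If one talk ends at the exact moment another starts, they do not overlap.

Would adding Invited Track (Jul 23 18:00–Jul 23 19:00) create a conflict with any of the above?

Yes — it overlaps Demo Q&A, Workshop Q&A

Plenary Session: ends Jul 22 14:00 at or before Invited Track starts Jul 23 18:00 → clear.
Fireside Address: ends Jul 22 23:00 at or before Invited Track starts Jul 23 18:00 → clear.
Breakout Slot: ends Jul 22 23:00 at or before Invited Track starts Jul 23 18:00 → clear.
Workshop Presentation: ends Jul 23 10:00 at or before Invited Track starts Jul 23 18:00 → clear.
Panel Track: ends Jul 23 12:00 at or before Invited Track starts Jul 23 18:00 → clear.
Workshop Chat: ends Jul 23 15:00 at or before Invited Track starts Jul 23 18:00 → clear.
Poster Track: ends Jul 23 14:00 at or before Invited Track starts Jul 23 18:00 → clear.
Demo Q&A: starts Jul 23 14:00 before Invited Track ends Jul 23 19:00, and ends Jul 23 19:00 after Invited Track starts Jul 23 18:00 → overlap.
Workshop Q&A: starts Jul 23 18:00 before Invited Track ends Jul 23 19:00, and ends Jul 23 20:00 after Invited Track starts Jul 23 18:00 → overlap.
Invited Track overlaps Demo Q&A, Workshop Q&A.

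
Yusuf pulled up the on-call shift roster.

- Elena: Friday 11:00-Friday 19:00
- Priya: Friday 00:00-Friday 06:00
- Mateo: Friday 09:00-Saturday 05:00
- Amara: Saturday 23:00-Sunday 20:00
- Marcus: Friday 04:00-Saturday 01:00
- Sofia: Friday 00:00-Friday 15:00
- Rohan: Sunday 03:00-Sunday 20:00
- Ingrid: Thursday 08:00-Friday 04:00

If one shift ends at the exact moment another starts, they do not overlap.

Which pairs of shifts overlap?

Sorted by start: Ingrid, Priya, Sofia, Marcus, Mateo, Elena, Amara, Rohan.
Priya starts before Ingrid ends → Ingrid and Priya overlap.
Sofia starts before Ingrid ends → Ingrid and Sofia overlap.
Marcus starts exactly when Ingrid ends (back-to-back, no overlap), so Ingrid has no further overlaps.
Sofia starts before Priya ends → Priya and Sofia overlap.
Marcus starts before Priya ends → Priya and Marcus overlap.
Mateo starts after Priya ends, so Priya has no further overlaps.
Marcus starts before Sofia ends → Sofia and Marcus overlap.
Mateo starts before Sofia ends → Sofia and Mateo overlap.
Elena starts before Sofia ends → Sofia and Elena overlap.
Amara starts after Sofia ends, so Sofia has no further overlaps.
Mateo starts before Marcus ends → Marcus and Mateo overlap.
Elena starts before Marcus ends → Marcus and Elena overlap.
Amara starts after Marcus ends, so Marcus has no further overlaps.
Elena starts before Mateo ends → Mateo and Elena overlap.
Amara starts after Mateo ends, so Mateo has no further overlaps.
Amara starts after Elena ends, so Elena has no further overlaps.
Rohan starts before Amara ends → Amara and Rohan overlap.

Amara & Rohan, Elena & Marcus, Elena & Mateo, Elena & Sofia, Ingrid & Priya, Ingrid & Sofia, Marcus & Mateo, Marcus & Priya, Marcus & Sofia, Mateo & Sofia, Priya & Sofia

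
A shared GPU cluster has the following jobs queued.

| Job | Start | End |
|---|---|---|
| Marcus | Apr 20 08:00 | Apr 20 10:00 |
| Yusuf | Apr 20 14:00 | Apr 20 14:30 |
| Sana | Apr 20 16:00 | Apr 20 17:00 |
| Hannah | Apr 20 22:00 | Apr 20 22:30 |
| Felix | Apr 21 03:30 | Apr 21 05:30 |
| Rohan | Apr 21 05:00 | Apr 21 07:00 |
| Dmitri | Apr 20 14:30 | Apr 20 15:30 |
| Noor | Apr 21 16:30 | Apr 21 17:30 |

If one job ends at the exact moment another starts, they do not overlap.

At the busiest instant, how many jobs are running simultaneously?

2

Walk through starts and ends in time order (an end at T is processed before a start at T):
Apr 20 08:00 start Marcus → 1
Apr 20 10:00 end Marcus → 0
Apr 20 14:00 start Yusuf → 1
Apr 20 14:30 end Yusuf → 0
Apr 20 14:30 start Dmitri → 1
Apr 20 15:30 end Dmitri → 0
Apr 20 16:00 start Sana → 1
Apr 20 17:00 end Sana → 0
Apr 20 22:00 start Hannah → 1
Apr 20 22:30 end Hannah → 0
Apr 21 03:30 start Felix → 1
Apr 21 05:00 start Rohan → 2
Apr 21 05:30 end Felix → 1
Apr 21 07:00 end Rohan → 0
Apr 21 16:30 start Noor → 1
Apr 21 17:30 end Noor → 0
Peak is 2, at Apr 21 05:00 (Felix, Rohan).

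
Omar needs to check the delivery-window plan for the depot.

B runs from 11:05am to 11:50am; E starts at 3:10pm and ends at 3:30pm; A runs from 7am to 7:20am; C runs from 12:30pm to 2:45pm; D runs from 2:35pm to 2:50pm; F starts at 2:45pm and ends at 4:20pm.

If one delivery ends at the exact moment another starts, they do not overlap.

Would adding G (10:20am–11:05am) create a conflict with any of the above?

No — it doesn't clash with anything

A: ends 7:20am at or before G starts 10:20am → clear.
B: starts 11:05am at or after G ends 11:05am → clear.
C: starts 12:30pm at or after G ends 11:05am → clear.
D: starts 2:35pm at or after G ends 11:05am → clear.
F: starts 2:45pm at or after G ends 11:05am → clear.
E: starts 3:10pm at or after G ends 11:05am → clear.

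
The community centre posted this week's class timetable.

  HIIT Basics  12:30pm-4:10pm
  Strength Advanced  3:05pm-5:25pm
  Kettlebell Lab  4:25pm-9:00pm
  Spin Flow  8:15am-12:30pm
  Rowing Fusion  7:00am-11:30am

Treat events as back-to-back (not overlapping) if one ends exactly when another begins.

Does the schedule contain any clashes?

Yes

Check each pair: they overlap iff neither finishes before the other starts.
Sorted by start: Rowing Fusion, Spin Flow, HIIT Basics, Strength Advanced, Kettlebell Lab.
Spin Flow starts before Rowing Fusion ends → Rowing Fusion and Spin Flow overlap.
That's a conflict, so the schedule is not conflict-free.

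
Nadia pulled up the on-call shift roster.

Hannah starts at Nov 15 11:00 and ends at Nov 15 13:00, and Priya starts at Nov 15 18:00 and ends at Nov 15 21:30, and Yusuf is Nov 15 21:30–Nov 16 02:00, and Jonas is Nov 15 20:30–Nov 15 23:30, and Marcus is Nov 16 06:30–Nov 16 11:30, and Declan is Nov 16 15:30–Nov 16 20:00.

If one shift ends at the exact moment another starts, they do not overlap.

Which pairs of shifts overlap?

Two intervals overlap when each starts before the other ends.
Sorted by start: Hannah, Priya, Jonas, Yusuf, Marcus, Declan.
Priya starts after Hannah ends; Hannah is clear from here.
Jonas starts before Priya ends → Priya and Jonas overlap.
Yusuf starts exactly when Priya ends (back-to-back, no overlap); Priya is clear from here.
Yusuf starts before Jonas ends → Jonas and Yusuf overlap.
Marcus starts after Jonas ends; Jonas is clear from here.
Marcus starts after Yusuf ends; Yusuf is clear from here.
Declan starts after Marcus ends.

Jonas & Priya, Jonas & Yusuf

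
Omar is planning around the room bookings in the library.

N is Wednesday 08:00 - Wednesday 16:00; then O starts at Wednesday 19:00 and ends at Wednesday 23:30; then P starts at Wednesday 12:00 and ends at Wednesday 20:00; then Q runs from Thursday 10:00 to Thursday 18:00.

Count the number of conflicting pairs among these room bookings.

Sorted by start: N, P, O, Q.
P starts before N ends → N and P overlap.
O starts after N ends, so nothing later overlaps N either.
O starts before P ends → P and O overlap.
Q starts after P ends.
Q starts after O ends.
Overlapping pairs: N & P, O & P — 2 in total.

2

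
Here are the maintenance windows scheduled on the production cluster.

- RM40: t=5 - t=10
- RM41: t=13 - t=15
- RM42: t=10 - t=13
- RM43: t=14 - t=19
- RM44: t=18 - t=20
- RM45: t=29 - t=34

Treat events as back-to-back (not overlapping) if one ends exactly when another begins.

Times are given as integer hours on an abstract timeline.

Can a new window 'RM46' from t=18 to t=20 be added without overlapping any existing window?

No — it overlaps RM43, RM44

RM40: ends t=10 at or before RM46 starts t=18 → clear.
RM42: ends t=13 at or before RM46 starts t=18 → clear.
RM41: ends t=15 at or before RM46 starts t=18 → clear.
RM43: starts t=14 before RM46 ends t=20, and ends t=19 after RM46 starts t=18 → overlap.
RM44: starts t=18 before RM46 ends t=20, and ends t=20 after RM46 starts t=18 → overlap.
RM45: starts t=29 at or after RM46 ends t=20 → clear.
RM46 overlaps RM43, RM44.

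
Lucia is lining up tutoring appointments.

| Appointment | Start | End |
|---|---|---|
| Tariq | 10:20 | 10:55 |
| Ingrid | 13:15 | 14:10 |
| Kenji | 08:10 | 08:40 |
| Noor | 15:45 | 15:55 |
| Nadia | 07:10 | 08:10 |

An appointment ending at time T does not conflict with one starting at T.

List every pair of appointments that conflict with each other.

Sorted by start: Nadia, Kenji, Tariq, Ingrid, Noor.
Kenji starts exactly when Nadia ends (back-to-back, no overlap), so nothing later overlaps Nadia either.
Tariq starts after Kenji ends, so nothing later overlaps Kenji either.
Ingrid starts after Tariq ends, so nothing later overlaps Tariq either.
Noor starts after Ingrid ends.

no conflicts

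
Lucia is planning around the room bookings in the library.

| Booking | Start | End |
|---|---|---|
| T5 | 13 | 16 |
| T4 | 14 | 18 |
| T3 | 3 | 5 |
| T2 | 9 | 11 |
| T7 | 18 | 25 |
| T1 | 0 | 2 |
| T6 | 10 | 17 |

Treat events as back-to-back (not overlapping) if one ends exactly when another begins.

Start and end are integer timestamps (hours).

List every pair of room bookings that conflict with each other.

T2 & T6, T4 & T5, T4 & T6, T5 & T6

Sorted by start: T1, T3, T2, T6, T5, T4, T7.
T3 starts after T1 ends, so nothing later overlaps T1 either.
T2 starts after T3 ends, so nothing later overlaps T3 either.
T6 starts before T2 ends → T2 and T6 overlap.
T5 starts after T2 ends, so nothing later overlaps T2 either.
T5 starts before T6 ends → T6 and T5 overlap.
T4 starts before T6 ends → T6 and T4 overlap.
T7 starts after T6 ends.
T4 starts before T5 ends → T5 and T4 overlap.
T7 starts after T5 ends.
T7 starts exactly when T4 ends (back-to-back, no overlap).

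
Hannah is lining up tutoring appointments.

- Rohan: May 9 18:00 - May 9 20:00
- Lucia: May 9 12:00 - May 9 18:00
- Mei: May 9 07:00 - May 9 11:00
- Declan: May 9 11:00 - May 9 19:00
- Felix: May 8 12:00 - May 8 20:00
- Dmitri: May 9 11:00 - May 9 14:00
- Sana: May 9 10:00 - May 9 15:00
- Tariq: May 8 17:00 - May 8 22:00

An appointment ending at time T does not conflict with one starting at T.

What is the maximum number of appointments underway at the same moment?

Sort all start/end points and keep a running count:
May 8 12:00 start Felix → 1
May 8 17:00 start Tariq → 2
May 8 20:00 end Felix → 1
May 8 22:00 end Tariq → 0
May 9 07:00 start Mei → 1
May 9 10:00 start Sana → 2
May 9 11:00 end Mei → 1
May 9 11:00 start Declan → 2
May 9 11:00 start Dmitri → 3
May 9 12:00 start Lucia → 4
May 9 14:00 end Dmitri → 3
May 9 15:00 end Sana → 2
May 9 18:00 end Lucia → 1
May 9 18:00 start Rohan → 2
May 9 19:00 end Declan → 1
May 9 20:00 end Rohan → 0
Peak is 4, at May 9 12:00 (Declan, Dmitri, Lucia, Sana).

4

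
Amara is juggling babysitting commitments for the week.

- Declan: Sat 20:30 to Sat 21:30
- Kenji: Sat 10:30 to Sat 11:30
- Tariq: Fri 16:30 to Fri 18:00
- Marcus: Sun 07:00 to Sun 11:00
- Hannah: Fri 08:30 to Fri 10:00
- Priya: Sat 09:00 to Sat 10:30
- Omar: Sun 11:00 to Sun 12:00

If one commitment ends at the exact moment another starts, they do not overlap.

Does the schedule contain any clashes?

No

Sorted by start: Hannah, Tariq, Priya, Kenji, Declan, Marcus, Omar.
Tariq starts after Hannah ends, so Hannah has no further overlaps.
Priya starts after Tariq ends, so Tariq has no further overlaps.
Kenji starts exactly when Priya ends (back-to-back, no overlap), so Priya has no further overlaps.
Declan starts after Kenji ends, so Kenji has no further overlaps.
Marcus starts after Declan ends, so Declan has no further overlaps.
Omar starts exactly when Marcus ends (back-to-back, no overlap).
Every pair is clear; the schedule has no overlaps.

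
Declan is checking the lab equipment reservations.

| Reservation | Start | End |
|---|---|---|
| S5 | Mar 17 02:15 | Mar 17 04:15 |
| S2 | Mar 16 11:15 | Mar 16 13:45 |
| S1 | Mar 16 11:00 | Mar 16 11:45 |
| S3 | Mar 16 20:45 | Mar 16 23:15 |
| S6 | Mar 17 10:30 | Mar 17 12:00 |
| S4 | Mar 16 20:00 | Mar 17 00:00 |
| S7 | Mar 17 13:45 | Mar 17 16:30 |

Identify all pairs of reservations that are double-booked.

Check each pair: they overlap iff neither finishes before the other starts.
Sorted by start: S1, S2, S4, S3, S5, S6, S7.
S2 starts before S1 ends → S1 and S2 overlap.
S4 starts after S1 ends, so nothing later overlaps S1 either.
S4 starts after S2 ends, so nothing later overlaps S2 either.
S3 starts before S4 ends → S4 and S3 overlap.
S5 starts after S4 ends, so nothing later overlaps S4 either.
S5 starts after S3 ends, so nothing later overlaps S3 either.
S6 starts after S5 ends, so nothing later overlaps S5 either.
S7 starts after S6 ends.

S1 & S2, S3 & S4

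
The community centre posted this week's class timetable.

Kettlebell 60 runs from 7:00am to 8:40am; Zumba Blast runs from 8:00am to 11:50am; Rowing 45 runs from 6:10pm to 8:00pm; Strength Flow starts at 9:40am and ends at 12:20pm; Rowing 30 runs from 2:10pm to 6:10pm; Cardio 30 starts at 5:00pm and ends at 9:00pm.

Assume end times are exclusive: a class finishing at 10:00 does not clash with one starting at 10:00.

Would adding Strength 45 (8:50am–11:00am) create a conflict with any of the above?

Yes — it overlaps Strength Flow, Zumba Blast

Kettlebell 60: ends 8:40am at or before Strength 45 starts 8:50am → clear.
Zumba Blast: starts 8:00am before Strength 45 ends 11:00am, and ends 11:50am after Strength 45 starts 8:50am → overlap.
Strength Flow: starts 9:40am before Strength 45 ends 11:00am, and ends 12:20pm after Strength 45 starts 8:50am → overlap.
Rowing 30: starts 2:10pm at or after Strength 45 ends 11:00am → clear.
Cardio 30: starts 5:00pm at or after Strength 45 ends 11:00am → clear.
Rowing 45: starts 6:10pm at or after Strength 45 ends 11:00am → clear.
Strength 45 overlaps Zumba Blast, Strength Flow.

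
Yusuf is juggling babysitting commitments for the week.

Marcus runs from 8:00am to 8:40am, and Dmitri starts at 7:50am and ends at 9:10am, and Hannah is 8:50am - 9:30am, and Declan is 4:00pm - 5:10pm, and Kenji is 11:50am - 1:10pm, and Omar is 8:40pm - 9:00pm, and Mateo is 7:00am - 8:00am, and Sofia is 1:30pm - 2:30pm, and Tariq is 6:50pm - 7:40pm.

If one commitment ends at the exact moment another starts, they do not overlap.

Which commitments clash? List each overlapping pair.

Sorted by start: Mateo, Dmitri, Marcus, Hannah, Kenji, Sofia, Declan, Tariq, Omar.
Dmitri starts before Mateo ends → Mateo and Dmitri overlap.
Marcus starts exactly when Mateo ends (back-to-back, no overlap); Mateo is clear from here.
Marcus starts before Dmitri ends → Dmitri and Marcus overlap.
Hannah starts before Dmitri ends → Dmitri and Hannah overlap.
Kenji starts after Dmitri ends; Dmitri is clear from here.
Hannah starts after Marcus ends; Marcus is clear from here.
Kenji starts after Hannah ends; Hannah is clear from here.
Sofia starts after Kenji ends; Kenji is clear from here.
Declan starts after Sofia ends; Sofia is clear from here.
Tariq starts after Declan ends; Declan is clear from here.
Omar starts after Tariq ends.

Dmitri & Hannah, Dmitri & Marcus, Dmitri & Mateo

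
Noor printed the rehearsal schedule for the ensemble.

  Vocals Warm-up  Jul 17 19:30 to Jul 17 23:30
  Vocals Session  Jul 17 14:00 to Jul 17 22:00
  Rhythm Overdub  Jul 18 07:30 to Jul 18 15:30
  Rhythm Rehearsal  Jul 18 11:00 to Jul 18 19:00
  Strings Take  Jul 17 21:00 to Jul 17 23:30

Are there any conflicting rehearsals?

Yes

Sorted by start: Vocals Session, Vocals Warm-up, Strings Take, Rhythm Overdub, Rhythm Rehearsal.
Vocals Warm-up starts before Vocals Session ends → Vocals Session and Vocals Warm-up overlap.
That's a conflict, so the schedule is not conflict-free.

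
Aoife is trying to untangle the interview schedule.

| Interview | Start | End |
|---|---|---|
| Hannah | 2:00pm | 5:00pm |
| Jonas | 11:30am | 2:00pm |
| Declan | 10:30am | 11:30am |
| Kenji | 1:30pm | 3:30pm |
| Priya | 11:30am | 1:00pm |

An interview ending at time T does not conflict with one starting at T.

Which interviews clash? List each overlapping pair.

Hannah & Kenji, Jonas & Kenji, Jonas & Priya

Sorted by start: Declan, Priya, Jonas, Kenji, Hannah.
Priya starts exactly when Declan ends (back-to-back, no overlap), so Declan has no further overlaps.
Jonas starts before Priya ends → Priya and Jonas overlap.
Kenji starts after Priya ends, so Priya has no further overlaps.
Kenji starts before Jonas ends → Jonas and Kenji overlap.
Hannah starts exactly when Jonas ends (back-to-back, no overlap).
Hannah starts before Kenji ends → Kenji and Hannah overlap.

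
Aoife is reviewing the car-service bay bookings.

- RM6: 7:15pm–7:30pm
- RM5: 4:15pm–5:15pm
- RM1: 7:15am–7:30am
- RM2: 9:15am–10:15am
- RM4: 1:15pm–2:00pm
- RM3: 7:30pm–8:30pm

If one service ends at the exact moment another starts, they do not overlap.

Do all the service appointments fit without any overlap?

Two intervals overlap when each starts before the other ends.
Sorted by start: RM1, RM2, RM4, RM5, RM6, RM3.
RM2 starts after RM1 ends, so RM1 has no further overlaps.
RM4 starts after RM2 ends, so RM2 has no further overlaps.
RM5 starts after RM4 ends, so RM4 has no further overlaps.
RM6 starts after RM5 ends, so RM5 has no further overlaps.
RM3 starts exactly when RM6 ends (back-to-back, no overlap).
Every pair is clear; the schedule has no overlaps.

Yes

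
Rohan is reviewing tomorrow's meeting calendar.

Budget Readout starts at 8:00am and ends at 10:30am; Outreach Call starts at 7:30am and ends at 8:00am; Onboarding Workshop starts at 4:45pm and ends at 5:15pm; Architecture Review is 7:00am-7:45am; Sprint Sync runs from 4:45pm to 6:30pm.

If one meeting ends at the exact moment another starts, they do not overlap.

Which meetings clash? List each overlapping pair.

Sorted by start: Architecture Review, Outreach Call, Budget Readout, Onboarding Workshop, Sprint Sync.
Outreach Call starts before Architecture Review ends → Architecture Review and Outreach Call overlap.
Budget Readout starts after Architecture Review ends; Architecture Review is clear from here.
Budget Readout starts exactly when Outreach Call ends (back-to-back, no overlap); Outreach Call is clear from here.
Onboarding Workshop starts after Budget Readout ends; Budget Readout is clear from here.
Sprint Sync starts before Onboarding Workshop ends → Onboarding Workshop and Sprint Sync overlap.

Architecture Review & Outreach Call, Onboarding Workshop & Sprint Sync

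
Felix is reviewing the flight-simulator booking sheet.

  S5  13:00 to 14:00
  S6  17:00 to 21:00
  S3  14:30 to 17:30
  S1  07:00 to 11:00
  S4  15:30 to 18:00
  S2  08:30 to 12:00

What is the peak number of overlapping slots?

Sort all start/end points and keep a running count:
07:00 start S1 → 1
08:30 start S2 → 2
11:00 end S1 → 1
12:00 end S2 → 0
13:00 start S5 → 1
14:00 end S5 → 0
14:30 start S3 → 1
15:30 start S4 → 2
17:00 start S6 → 3
17:30 end S3 → 2
18:00 end S4 → 1
21:00 end S6 → 0
Peak is 3, at 17:00 (S3, S4, S6).

3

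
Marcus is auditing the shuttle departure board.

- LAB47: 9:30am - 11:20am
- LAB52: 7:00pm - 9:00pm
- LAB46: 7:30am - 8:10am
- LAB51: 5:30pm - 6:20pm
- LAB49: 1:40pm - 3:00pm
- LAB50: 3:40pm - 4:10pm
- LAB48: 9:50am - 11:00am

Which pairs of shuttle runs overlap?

LAB47 & LAB48

Sorted by start: LAB46, LAB47, LAB48, LAB49, LAB50, LAB51, LAB52.
LAB47 starts after LAB46 ends; LAB46 is clear from here.
LAB48 starts before LAB47 ends → LAB47 and LAB48 overlap.
LAB49 starts after LAB47 ends; LAB47 is clear from here.
LAB49 starts after LAB48 ends; LAB48 is clear from here.
LAB50 starts after LAB49 ends; LAB49 is clear from here.
LAB51 starts after LAB50 ends; LAB50 is clear from here.
LAB52 starts after LAB51 ends.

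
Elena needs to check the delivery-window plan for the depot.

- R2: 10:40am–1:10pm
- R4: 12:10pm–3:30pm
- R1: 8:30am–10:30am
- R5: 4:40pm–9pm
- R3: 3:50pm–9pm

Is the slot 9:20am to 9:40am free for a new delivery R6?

No — it overlaps R1

R1: starts 8:30am before R6 ends 9:40am, and ends 10:30am after R6 starts 9:20am → overlap.
R2: starts 10:40am at or after R6 ends 9:40am → clear.
R4: starts 12:10pm at or after R6 ends 9:40am → clear.
R3: starts 3:50pm at or after R6 ends 9:40am → clear.
R5: starts 4:40pm at or after R6 ends 9:40am → clear.
R6 overlaps R1.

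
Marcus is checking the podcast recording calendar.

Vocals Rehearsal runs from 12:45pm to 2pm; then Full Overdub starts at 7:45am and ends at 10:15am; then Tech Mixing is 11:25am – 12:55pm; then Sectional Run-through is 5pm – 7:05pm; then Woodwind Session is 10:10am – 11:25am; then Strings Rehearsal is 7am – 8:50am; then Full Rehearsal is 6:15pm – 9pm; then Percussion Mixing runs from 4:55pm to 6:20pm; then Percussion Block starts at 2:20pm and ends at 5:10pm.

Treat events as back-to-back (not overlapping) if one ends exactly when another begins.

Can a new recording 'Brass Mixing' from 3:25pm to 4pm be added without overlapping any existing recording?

Strings Rehearsal: ends 8:50am at or before Brass Mixing starts 3:25pm → clear.
Full Overdub: ends 10:15am at or before Brass Mixing starts 3:25pm → clear.
Woodwind Session: ends 11:25am at or before Brass Mixing starts 3:25pm → clear.
Tech Mixing: ends 12:55pm at or before Brass Mixing starts 3:25pm → clear.
Vocals Rehearsal: ends 2pm at or before Brass Mixing starts 3:25pm → clear.
Percussion Block: starts 2:20pm before Brass Mixing ends 4pm, and ends 5:10pm after Brass Mixing starts 3:25pm → overlap.
Percussion Mixing: starts 4:55pm at or after Brass Mixing ends 4pm → clear.
Sectional Run-through: starts 5pm at or after Brass Mixing ends 4pm → clear.
Full Rehearsal: starts 6:15pm at or after Brass Mixing ends 4pm → clear.
Brass Mixing overlaps Percussion Block.

No — it overlaps Percussion Block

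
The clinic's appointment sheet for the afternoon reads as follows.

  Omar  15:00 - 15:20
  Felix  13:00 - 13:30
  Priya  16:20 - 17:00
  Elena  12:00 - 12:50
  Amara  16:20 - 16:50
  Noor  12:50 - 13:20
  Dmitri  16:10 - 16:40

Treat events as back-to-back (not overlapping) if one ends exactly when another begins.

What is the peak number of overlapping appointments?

3

Sweep the timeline, counting +1 at each start and −1 at each end (ends before starts at a tie):
12:00 start Elena → 1
12:50 end Elena → 0
12:50 start Noor → 1
13:00 start Felix → 2
13:20 end Noor → 1
13:30 end Felix → 0
15:00 start Omar → 1
15:20 end Omar → 0
16:10 start Dmitri → 1
16:20 start Amara → 2
16:20 start Priya → 3
16:40 end Dmitri → 2
16:50 end Amara → 1
17:00 end Priya → 0
Peak is 3, at 16:20 (Amara, Dmitri, Priya).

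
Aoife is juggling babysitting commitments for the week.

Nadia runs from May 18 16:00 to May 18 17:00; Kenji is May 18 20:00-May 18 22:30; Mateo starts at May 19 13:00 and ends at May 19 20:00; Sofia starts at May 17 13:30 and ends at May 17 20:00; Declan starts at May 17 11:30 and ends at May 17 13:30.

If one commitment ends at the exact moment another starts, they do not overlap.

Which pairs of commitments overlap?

Check each pair: they overlap iff neither finishes before the other starts.
Sorted by start: Declan, Sofia, Nadia, Kenji, Mateo.
Sofia starts exactly when Declan ends (back-to-back, no overlap); Declan is clear from here.
Nadia starts after Sofia ends; Sofia is clear from here.
Kenji starts after Nadia ends; Nadia is clear from here.
Mateo starts after Kenji ends.

none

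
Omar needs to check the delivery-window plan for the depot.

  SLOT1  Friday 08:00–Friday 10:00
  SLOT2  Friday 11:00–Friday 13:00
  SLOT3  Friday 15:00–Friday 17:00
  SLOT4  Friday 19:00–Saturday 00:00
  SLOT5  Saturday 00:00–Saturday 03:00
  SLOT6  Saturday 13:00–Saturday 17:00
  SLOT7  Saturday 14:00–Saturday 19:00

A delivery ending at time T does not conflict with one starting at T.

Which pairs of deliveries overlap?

Check each pair: they overlap iff neither finishes before the other starts.
Sorted by start: SLOT1, SLOT2, SLOT3, SLOT4, SLOT5, SLOT6, SLOT7.
SLOT2 starts after SLOT1 ends, so nothing later overlaps SLOT1 either.
SLOT3 starts after SLOT2 ends, so nothing later overlaps SLOT2 either.
SLOT4 starts after SLOT3 ends, so nothing later overlaps SLOT3 either.
SLOT5 starts exactly when SLOT4 ends (back-to-back, no overlap), so nothing later overlaps SLOT4 either.
SLOT6 starts after SLOT5 ends, so nothing later overlaps SLOT5 either.
SLOT7 starts before SLOT6 ends → SLOT6 and SLOT7 overlap.

SLOT6 & SLOT7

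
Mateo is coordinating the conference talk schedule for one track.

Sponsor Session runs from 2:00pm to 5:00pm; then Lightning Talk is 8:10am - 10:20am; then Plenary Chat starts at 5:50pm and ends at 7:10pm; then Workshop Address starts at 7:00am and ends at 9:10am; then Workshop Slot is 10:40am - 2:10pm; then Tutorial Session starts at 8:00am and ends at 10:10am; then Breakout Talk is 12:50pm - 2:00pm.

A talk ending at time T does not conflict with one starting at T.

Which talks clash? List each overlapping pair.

Sorted by start: Workshop Address, Tutorial Session, Lightning Talk, Workshop Slot, Breakout Talk, Sponsor Session, Plenary Chat.
Tutorial Session starts before Workshop Address ends → Workshop Address and Tutorial Session overlap.
Lightning Talk starts before Workshop Address ends → Workshop Address and Lightning Talk overlap.
Workshop Slot starts after Workshop Address ends, so Workshop Address has no further overlaps.
Lightning Talk starts before Tutorial Session ends → Tutorial Session and Lightning Talk overlap.
Workshop Slot starts after Tutorial Session ends, so Tutorial Session has no further overlaps.
Workshop Slot starts after Lightning Talk ends, so Lightning Talk has no further overlaps.
Breakout Talk starts before Workshop Slot ends → Workshop Slot and Breakout Talk overlap.
Sponsor Session starts before Workshop Slot ends → Workshop Slot and Sponsor Session overlap.
Plenary Chat starts after Workshop Slot ends.
Sponsor Session starts exactly when Breakout Talk ends (back-to-back, no overlap), so Breakout Talk has no further overlaps.
Plenary Chat starts after Sponsor Session ends.

Breakout Talk & Workshop Slot, Lightning Talk & Tutorial Session, Lightning Talk & Workshop Address, Sponsor Session & Workshop Slot, Tutorial Session & Workshop Address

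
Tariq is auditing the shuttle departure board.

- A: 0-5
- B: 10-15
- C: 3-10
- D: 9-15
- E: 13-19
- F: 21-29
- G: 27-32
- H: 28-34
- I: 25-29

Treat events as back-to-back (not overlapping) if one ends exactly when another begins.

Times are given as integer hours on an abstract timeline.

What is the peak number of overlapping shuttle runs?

Sort all start/end points and keep a running count:
0 start A → 1
3 start C → 2
5 end A → 1
9 start D → 2
10 end C → 1
10 start B → 2
13 start E → 3
15 end B → 2
15 end D → 1
19 end E → 0
21 start F → 1
25 start I → 2
27 start G → 3
28 start H → 4
29 end F → 3
29 end I → 2
32 end G → 1
34 end H → 0
Peak is 4, at 28 (F, G, H, I).

4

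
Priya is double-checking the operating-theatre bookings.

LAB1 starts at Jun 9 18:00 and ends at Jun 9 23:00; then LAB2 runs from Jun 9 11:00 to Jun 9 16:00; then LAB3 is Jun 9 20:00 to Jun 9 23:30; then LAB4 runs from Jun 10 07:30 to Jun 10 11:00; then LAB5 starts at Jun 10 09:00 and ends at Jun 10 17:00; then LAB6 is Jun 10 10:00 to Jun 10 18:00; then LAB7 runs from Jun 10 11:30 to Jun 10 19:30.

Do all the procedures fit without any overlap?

Sorted by start: LAB2, LAB1, LAB3, LAB4, LAB5, LAB6, LAB7.
LAB1 starts after LAB2 ends — done with LAB2.
LAB3 starts before LAB1 ends → LAB1 and LAB3 overlap.
That's a conflict, so the schedule is not conflict-free.

No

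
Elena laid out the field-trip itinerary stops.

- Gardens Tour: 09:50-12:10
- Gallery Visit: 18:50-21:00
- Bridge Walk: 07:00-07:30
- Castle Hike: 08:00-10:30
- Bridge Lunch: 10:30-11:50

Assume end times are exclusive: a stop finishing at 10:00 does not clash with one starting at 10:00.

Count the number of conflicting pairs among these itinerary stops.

Sorted by start: Bridge Walk, Castle Hike, Gardens Tour, Bridge Lunch, Gallery Visit.
Castle Hike starts after Bridge Walk ends, so Bridge Walk has no further overlaps.
Gardens Tour starts before Castle Hike ends → Castle Hike and Gardens Tour overlap.
Bridge Lunch starts exactly when Castle Hike ends (back-to-back, no overlap), so Castle Hike has no further overlaps.
Bridge Lunch starts before Gardens Tour ends → Gardens Tour and Bridge Lunch overlap.
Gallery Visit starts after Gardens Tour ends.
Gallery Visit starts after Bridge Lunch ends.
Overlapping pairs: Bridge Lunch & Gardens Tour, Castle Hike & Gardens Tour — 2 in total.

2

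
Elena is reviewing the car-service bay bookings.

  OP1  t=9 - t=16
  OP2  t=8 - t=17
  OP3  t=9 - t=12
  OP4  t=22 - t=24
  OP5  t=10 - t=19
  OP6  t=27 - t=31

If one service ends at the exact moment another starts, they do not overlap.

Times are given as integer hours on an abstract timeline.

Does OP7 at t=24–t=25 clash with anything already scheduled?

OP2: ends t=17 at or before OP7 starts t=24 → clear.
OP1: ends t=16 at or before OP7 starts t=24 → clear.
OP3: ends t=12 at or before OP7 starts t=24 → clear.
OP5: ends t=19 at or before OP7 starts t=24 → clear.
OP4: ends t=24 at or before OP7 starts t=24 → clear.
OP6: starts t=27 at or after OP7 ends t=25 → clear.

No — it doesn't clash with anything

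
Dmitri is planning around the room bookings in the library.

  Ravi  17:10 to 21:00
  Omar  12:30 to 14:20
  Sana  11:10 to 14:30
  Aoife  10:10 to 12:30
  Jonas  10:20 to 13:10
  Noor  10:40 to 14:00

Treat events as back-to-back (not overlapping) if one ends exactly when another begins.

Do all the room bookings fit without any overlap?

No

Two intervals overlap when each starts before the other ends.
Sorted by start: Aoife, Jonas, Noor, Sana, Omar, Ravi.
Jonas starts before Aoife ends → Aoife and Jonas overlap.
That's a conflict, so the schedule is not conflict-free.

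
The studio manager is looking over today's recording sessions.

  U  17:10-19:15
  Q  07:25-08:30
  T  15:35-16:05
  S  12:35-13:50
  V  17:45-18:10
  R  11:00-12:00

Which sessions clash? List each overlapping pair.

U & V

Sorted by start: Q, R, S, T, U, V.
R starts after Q ends, so Q has no further overlaps.
S starts after R ends, so R has no further overlaps.
T starts after S ends, so S has no further overlaps.
U starts after T ends, so T has no further overlaps.
V starts before U ends → U and V overlap.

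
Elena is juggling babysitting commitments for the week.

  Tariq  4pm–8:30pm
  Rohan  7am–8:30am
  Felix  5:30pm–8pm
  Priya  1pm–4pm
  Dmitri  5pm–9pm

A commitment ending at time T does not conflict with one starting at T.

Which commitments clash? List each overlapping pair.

Sorted by start: Rohan, Priya, Tariq, Dmitri, Felix.
Priya starts after Rohan ends, so Rohan has no further overlaps.
Tariq starts exactly when Priya ends (back-to-back, no overlap), so Priya has no further overlaps.
Dmitri starts before Tariq ends → Tariq and Dmitri overlap.
Felix starts before Tariq ends → Tariq and Felix overlap.
Felix starts before Dmitri ends → Dmitri and Felix overlap.

Dmitri & Felix, Dmitri & Tariq, Felix & Tariq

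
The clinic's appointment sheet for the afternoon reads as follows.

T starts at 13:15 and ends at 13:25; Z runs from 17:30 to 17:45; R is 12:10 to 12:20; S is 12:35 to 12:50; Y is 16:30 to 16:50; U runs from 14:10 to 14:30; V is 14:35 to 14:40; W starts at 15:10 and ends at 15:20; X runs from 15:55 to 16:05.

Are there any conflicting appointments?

No

Sorted by start: R, S, T, U, V, W, X, Y, Z.
S starts after R ends; R is clear from here.
T starts after S ends; S is clear from here.
U starts after T ends; T is clear from here.
V starts after U ends; U is clear from here.
W starts after V ends; V is clear from here.
X starts after W ends; W is clear from here.
Y starts after X ends; X is clear from here.
Z starts after Y ends.
Every pair is clear; the schedule has no overlaps.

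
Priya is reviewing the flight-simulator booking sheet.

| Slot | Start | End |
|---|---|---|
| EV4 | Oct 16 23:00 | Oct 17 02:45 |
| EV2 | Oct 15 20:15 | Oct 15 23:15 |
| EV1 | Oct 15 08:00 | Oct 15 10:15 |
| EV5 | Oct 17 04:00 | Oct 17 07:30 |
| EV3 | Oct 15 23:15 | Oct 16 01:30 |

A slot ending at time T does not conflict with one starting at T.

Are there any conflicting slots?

Check each pair: they overlap iff neither finishes before the other starts.
Sorted by start: EV1, EV2, EV3, EV4, EV5.
EV2 starts after EV1 ends, so EV1 has no further overlaps.
EV3 starts exactly when EV2 ends (back-to-back, no overlap), so EV2 has no further overlaps.
EV4 starts after EV3 ends, so EV3 has no further overlaps.
EV5 starts after EV4 ends.
Every pair is clear; the schedule has no overlaps.

No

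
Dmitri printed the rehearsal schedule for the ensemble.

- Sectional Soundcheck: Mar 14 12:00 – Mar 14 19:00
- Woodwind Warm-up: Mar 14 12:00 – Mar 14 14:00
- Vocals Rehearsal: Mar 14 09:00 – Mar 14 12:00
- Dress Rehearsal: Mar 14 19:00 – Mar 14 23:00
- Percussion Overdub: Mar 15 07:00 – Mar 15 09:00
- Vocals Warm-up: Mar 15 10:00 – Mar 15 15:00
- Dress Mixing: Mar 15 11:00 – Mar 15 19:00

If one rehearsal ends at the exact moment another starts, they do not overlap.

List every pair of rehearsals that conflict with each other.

Check each pair: they overlap iff neither finishes before the other starts.
Sorted by start: Vocals Rehearsal, Sectional Soundcheck, Woodwind Warm-up, Dress Rehearsal, Percussion Overdub, Vocals Warm-up, Dress Mixing.
Sectional Soundcheck starts exactly when Vocals Rehearsal ends (back-to-back, no overlap); Vocals Rehearsal is clear from here.
Woodwind Warm-up starts before Sectional Soundcheck ends → Sectional Soundcheck and Woodwind Warm-up overlap.
Dress Rehearsal starts exactly when Sectional Soundcheck ends (back-to-back, no overlap); Sectional Soundcheck is clear from here.
Dress Rehearsal starts after Woodwind Warm-up ends; Woodwind Warm-up is clear from here.
Percussion Overdub starts after Dress Rehearsal ends; Dress Rehearsal is clear from here.
Vocals Warm-up starts after Percussion Overdub ends; Percussion Overdub is clear from here.
Dress Mixing starts before Vocals Warm-up ends → Vocals Warm-up and Dress Mixing overlap.

Dress Mixing & Vocals Warm-up, Sectional Soundcheck & Woodwind Warm-up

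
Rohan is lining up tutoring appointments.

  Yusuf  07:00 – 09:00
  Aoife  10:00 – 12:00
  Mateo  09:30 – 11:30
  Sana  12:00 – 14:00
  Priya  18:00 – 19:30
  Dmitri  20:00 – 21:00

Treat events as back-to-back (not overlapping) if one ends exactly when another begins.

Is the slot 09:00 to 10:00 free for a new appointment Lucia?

No — it overlaps Mateo

Yusuf: ends 09:00 at or before Lucia starts 09:00 → clear.
Mateo: starts 09:30 before Lucia ends 10:00, and ends 11:30 after Lucia starts 09:00 → overlap.
Aoife: starts 10:00 at or after Lucia ends 10:00 → clear.
Sana: starts 12:00 at or after Lucia ends 10:00 → clear.
Priya: starts 18:00 at or after Lucia ends 10:00 → clear.
Dmitri: starts 20:00 at or after Lucia ends 10:00 → clear.
Lucia overlaps Mateo.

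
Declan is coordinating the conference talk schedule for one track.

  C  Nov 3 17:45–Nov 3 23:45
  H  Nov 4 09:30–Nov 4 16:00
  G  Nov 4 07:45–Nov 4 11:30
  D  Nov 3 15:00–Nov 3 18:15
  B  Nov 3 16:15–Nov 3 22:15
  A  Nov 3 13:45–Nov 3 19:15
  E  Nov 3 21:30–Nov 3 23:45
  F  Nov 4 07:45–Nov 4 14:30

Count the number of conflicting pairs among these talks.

11

Sorted by start: A, D, B, C, E, F, G, H.
D starts before A ends → A and D overlap.
B starts before A ends → A and B overlap.
C starts before A ends → A and C overlap.
E starts after A ends — done with A.
B starts before D ends → D and B overlap.
C starts before D ends → D and C overlap.
E starts after D ends — done with D.
C starts before B ends → B and C overlap.
E starts before B ends → B and E overlap.
F starts after B ends — done with B.
E starts before C ends → C and E overlap.
F starts after C ends — done with C.
F starts after E ends — done with E.
G starts before F ends → F and G overlap.
H starts before F ends → F and H overlap.
H starts before G ends → G and H overlap.
Overlapping pairs: A & B, A & C, A & D, B & C, B & D, B & E, C & D, C & E, F & G, F & H, G & H — 11 in total.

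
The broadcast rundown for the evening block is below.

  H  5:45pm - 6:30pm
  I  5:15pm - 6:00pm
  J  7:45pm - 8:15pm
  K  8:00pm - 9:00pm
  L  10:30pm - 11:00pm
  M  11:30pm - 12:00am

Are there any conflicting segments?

Two intervals overlap when each starts before the other ends.
Sorted by start: I, H, J, K, L, M.
H starts before I ends → I and H overlap.
That's a conflict, so the schedule is not conflict-free.

Yes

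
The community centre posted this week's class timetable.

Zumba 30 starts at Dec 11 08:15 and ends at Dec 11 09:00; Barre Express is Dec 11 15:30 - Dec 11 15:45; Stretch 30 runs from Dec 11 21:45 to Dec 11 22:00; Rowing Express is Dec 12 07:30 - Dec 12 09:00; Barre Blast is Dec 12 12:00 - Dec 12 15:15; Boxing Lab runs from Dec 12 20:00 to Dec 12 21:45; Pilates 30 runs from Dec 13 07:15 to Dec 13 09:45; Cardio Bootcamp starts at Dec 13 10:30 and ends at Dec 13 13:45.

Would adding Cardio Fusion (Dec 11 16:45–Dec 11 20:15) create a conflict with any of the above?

No — it doesn't clash with anything

Zumba 30: ends Dec 11 09:00 at or before Cardio Fusion starts Dec 11 16:45 → clear.
Barre Express: ends Dec 11 15:45 at or before Cardio Fusion starts Dec 11 16:45 → clear.
Stretch 30: starts Dec 11 21:45 at or after Cardio Fusion ends Dec 11 20:15 → clear.
Rowing Express: starts Dec 12 07:30 at or after Cardio Fusion ends Dec 11 20:15 → clear.
Barre Blast: starts Dec 12 12:00 at or after Cardio Fusion ends Dec 11 20:15 → clear.
Boxing Lab: starts Dec 12 20:00 at or after Cardio Fusion ends Dec 11 20:15 → clear.
Pilates 30: starts Dec 13 07:15 at or after Cardio Fusion ends Dec 11 20:15 → clear.
Cardio Bootcamp: starts Dec 13 10:30 at or after Cardio Fusion ends Dec 11 20:15 → clear.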